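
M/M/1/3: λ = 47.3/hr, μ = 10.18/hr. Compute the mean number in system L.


ρ = 47.3/10.18 = 4.6464
L = ρ[1 − (K+1)ρ^K + Kρ^(K+1)] / [(1−ρ)(1−ρ^(K+1))]
Numerator: 4.6464·(1 − 4·100.309043 + 3·466.072470) = 4636.985514
Denominator: (-3.6464)·(-465.072470) = 1695.824174
L = 4636.985514/1695.824174 = 2.7344

Final: 2.7344


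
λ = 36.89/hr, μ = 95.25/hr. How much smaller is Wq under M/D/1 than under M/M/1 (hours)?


ρ = 36.89/95.25 = 0.3873
Wq(M/M/1) = ρ/(μ−λ) = 0.3873/58.36 = 0.006636 hr
Wq(M/D/1) = ρ/(2(μ−λ)) = 0.003318 hr
Savings = 0.006636 − 0.003318 = 0.003318 hr

Final: 0.003318 hr


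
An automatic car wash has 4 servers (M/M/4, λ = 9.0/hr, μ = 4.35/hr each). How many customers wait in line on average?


a = λ/μ = 2.0690; ρ = a/4 = 0.5172
P₀ = 0.120965
Lq = P₀·a^c·ρ / (c!·(1−ρ)²) = 0.120965·18.32369·0.5172/(24·0.23306)
= 0.20497

Final: 0.20497


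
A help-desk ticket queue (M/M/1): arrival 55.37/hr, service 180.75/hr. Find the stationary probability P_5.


ρ = 55.37/180.75 = 0.3063
P_n = (1−ρ)·ρ^n = (1 − 0.3063)·0.3063^5 = 0.6937·0.002698 = 0.001871

Final: 0.001871


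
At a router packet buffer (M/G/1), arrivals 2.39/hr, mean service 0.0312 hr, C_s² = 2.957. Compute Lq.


ρ = λ·E[S] = 2.39·0.0312 = 0.07457
Lq = ρ²(1+C_s²)/(2(1−ρ)) = 0.005560·(1+2.957)/(2·0.9254)
= 0.005560·3.9570/1.8509 = 0.01189

Final: 0.01189


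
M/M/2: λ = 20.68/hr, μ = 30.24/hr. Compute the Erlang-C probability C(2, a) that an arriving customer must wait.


a = λ/μ = 0.6839; ρ = a/2 = 0.3419
P₀ = 0.490389 (from M/M/c formula)
C(c,a) = [a^c/(c!(1−ρ))]·P₀ = [0.46767/(2·0.6581)]·0.490389
= 0.35533·0.490389 = 0.174252

Final: 0.174252


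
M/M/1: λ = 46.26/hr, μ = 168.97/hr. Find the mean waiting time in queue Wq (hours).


ρ = 46.26/168.97 = 0.2738
Wq = ρ/(μ−λ) = 0.2738/(168.97 − 46.26) = 0.2738/122.71 = 0.002231 hr

Final: 0.002231 hr


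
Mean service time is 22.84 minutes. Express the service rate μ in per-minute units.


μ = 1/(service time) in consistent units.
1 minute = 1 min, so μ = 1/22.84 = 0.04378 per minute

Final: 0.04378 /min


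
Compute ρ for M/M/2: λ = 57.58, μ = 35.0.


ρ = λ/(cμ) = 57.58/(2·35.0) = 57.58/70.00 = 0.8226

Final: 0.8226


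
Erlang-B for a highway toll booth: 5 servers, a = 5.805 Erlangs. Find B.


B(c,a) = (a^c/c!) / Σ_{k=0}^{c} a^k/k!
a^5/5! = 54.932565
Σ terms (k=0..5): 1.00000 + 5.80500 + 16.84901 + 32.60284 + 47.31487 + 54.93256 = 158.504287
B = 54.932565/158.504287 = 0.346568

Final: 0.346568


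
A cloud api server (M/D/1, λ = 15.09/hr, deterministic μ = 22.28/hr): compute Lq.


ρ = 15.09/22.28 = 0.6773
M/D/1: Lq = ρ²/(2(1−ρ)) = 0.4587/(2·0.3227) = 0.71073

Final: 0.71073


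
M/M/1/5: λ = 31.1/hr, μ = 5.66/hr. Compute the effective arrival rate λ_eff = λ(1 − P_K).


ρ = 5.4947; P_K = (1−ρ)ρ^5/(1−ρ^6) = 0.818036
λ_eff = λ(1 − P_K) = 31.1·(1 − 0.818036) = 31.1·0.181964 = 5.6591 /hr

Final: 5.6591 /hr


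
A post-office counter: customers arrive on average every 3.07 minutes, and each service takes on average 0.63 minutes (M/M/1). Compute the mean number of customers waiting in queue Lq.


λ = 60/3.07 = 19.5440 /hr
μ = 60/0.63 = 95.2381 /hr
ρ = λ/μ = 19.5440/95.2381 = 0.2052
Lq = ρ²/(1−ρ) = 0.04211/0.7948 = 0.05298

Final: 0.05298


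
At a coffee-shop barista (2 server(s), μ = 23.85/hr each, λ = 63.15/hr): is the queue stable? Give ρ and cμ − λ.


Total capacity cμ = 2·23.85 = 47.70/hr
ρ = λ/(cμ) = 63.15/47.70 = 1.3239
Stable ⇔ ρ < 1: NO
Spare capacity = cμ − λ = 47.70 − 63.15 = -15.45/hr

Final: ρ = 1.3239; unstable; margin = -15.45/hr


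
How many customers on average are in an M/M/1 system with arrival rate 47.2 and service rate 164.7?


ρ = λ/μ = 47.2/164.7 = 0.2866
L = ρ/(1−ρ) = 0.2866/(1 − 0.2866) = 0.2866/0.7134 = 0.4017

Final: 0.4017


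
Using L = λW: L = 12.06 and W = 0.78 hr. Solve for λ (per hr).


λ = L/W = 12.06/0.78 = 15.4615 /hr

Final: 15.4615 /hr


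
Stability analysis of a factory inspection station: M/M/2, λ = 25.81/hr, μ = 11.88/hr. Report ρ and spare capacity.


Total capacity cμ = 2·11.88 = 23.76/hr
ρ = λ/(cμ) = 25.81/23.76 = 1.0863
Stable ⇔ ρ < 1: NO
Spare capacity = cμ − λ = 23.76 − 25.81 = -2.05/hr

Final: ρ = 1.0863; unstable; margin = -2.05/hr


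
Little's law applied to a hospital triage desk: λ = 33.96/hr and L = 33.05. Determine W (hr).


W = L/λ = 33.05/33.96 = 0.9732 hr

Final: 0.9732 hr


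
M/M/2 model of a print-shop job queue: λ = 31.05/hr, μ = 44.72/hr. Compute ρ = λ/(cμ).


ρ = λ/(cμ) = 31.05/(2·44.72) = 31.05/89.44 = 0.3472

Final: 0.3472


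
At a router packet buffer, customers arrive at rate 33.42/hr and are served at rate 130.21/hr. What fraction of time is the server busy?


ρ = λ/μ = 33.42/130.21 = 0.2567

Final: 0.2567


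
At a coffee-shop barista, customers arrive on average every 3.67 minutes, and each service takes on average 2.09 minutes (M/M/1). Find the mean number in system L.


λ = 60/3.67 = 16.3488 /hr
μ = 60/2.09 = 28.7081 /hr
ρ = λ/μ = 16.3488/28.7081 = 0.5695
L = ρ/(1−ρ) = 0.5695/0.4305 = 1.3228

Final: 1.3228


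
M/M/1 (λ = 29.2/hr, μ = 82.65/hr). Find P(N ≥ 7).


ρ = 29.2/82.65 = 0.3533
P(N ≥ n) = ρ^n = 0.3533^7 = 0.0006870

Final: 0.0006870


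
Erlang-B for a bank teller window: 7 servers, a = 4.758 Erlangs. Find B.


B(c,a) = (a^c/c!) / Σ_{k=0}^{c} a^k/k!
a^7/7! = 10.953188
Σ terms (k=0..7): 1.00000 + 4.75800 + 11.31928 + 17.95238 + 21.35436 + 20.32081 + 16.11440 + 10.95319 = 103.772415
B = 10.953188/103.772415 = 0.105550

Final: 0.105550


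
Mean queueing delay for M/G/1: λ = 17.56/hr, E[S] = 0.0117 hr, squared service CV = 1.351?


ρ = λ·E[S] = 17.56·0.0117 = 0.2055
E[S²] = E[S]²(1+C_s²) = 0.0117²·(1+1.351) = 0.0003218
Wq = λ·E[S²]/(2(1−ρ)) = 17.56·0.0003218/(2·0.7945) = 0.003556 hr

Final: 0.003556 hr


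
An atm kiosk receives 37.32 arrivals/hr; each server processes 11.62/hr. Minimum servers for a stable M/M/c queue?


Stability requires cμ > λ ⇔ c > λ/μ.
λ/μ = 37.32/11.62 = 3.2117
Minimum integer c = ⌊3.2117⌋ + 1 = 4
Check: 4·11.62 = 46.48 > 37.32, while 3·11.62 = 34.86 ≤ 37.32

Final: 4 servers


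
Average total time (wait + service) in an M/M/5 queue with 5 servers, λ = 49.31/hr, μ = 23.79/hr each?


a = 2.0727; ρ = 0.4145; P₀ = 0.124711
Lq = P₀·a^c·ρ/(c!(1−ρ)²) = 0.04809
Wq = Lq/λ = 0.04809/49.31 = 0.0009752 hr
W = Wq + 1/μ = 0.0009752 + 0.04203 = 0.04301 hr

Final: 0.04301 hr


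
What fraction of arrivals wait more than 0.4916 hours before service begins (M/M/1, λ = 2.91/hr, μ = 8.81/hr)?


ρ = 2.91/8.81 = 0.3303
P(Wq > t) = ρ·e^{−(μ−λ)t} = 0.3303·e^{−2.9004}
= 0.3303·0.054999 = 0.018167

Final: 0.018167


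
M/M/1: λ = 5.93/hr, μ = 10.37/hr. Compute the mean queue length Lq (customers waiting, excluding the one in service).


ρ = 5.93/10.37 = 0.5718
Lq = ρ²/(1−ρ) = 0.3270/0.4282 = 0.7637

Final: 0.7637


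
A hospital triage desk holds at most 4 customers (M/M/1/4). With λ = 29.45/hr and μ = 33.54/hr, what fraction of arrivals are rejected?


ρ = λ/μ = 29.45/33.54 = 0.8781
P_K = (1−ρ)ρ^K/(1−ρ^(K+1)) = (0.1219·0.594414)/(1 − 0.521929)
= 0.072485/0.478071 = 0.151620

Final: 0.151620


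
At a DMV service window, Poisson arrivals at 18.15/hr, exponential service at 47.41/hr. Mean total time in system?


W = 1/(μ−λ) = 1/(47.41 − 18.15) = 1/29.26 = 0.03418 hr

Final: 0.03418 hr


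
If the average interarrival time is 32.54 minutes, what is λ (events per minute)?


λ = 1/(interarrival time) in consistent units.
1 minute = 1 min, so λ = 1/32.54 = 0.03073 per minute

Final: 0.03073 /min


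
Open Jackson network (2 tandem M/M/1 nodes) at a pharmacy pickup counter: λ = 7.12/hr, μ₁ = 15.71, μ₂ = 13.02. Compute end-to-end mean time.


Each node sees arrival rate λ = 7.12/hr (tandem ⇒ throughput preserved).
W₁ = 1/(μ₁−λ) = 1/(15.71−7.12) = 0.11641 hr
W₂ = 1/(μ₂−λ) = 1/(13.02−7.12) = 0.16949 hr
W_total = W₁ + W₂ = 0.11641 + 0.16949 = 0.28591 hr

Final: 0.28591 hr


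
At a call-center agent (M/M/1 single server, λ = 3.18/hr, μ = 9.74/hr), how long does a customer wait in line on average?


ρ = 3.18/9.74 = 0.3265
Wq = ρ/(μ−λ) = 0.3265/(9.74 − 3.18) = 0.3265/6.56 = 0.04977 hr

Final: 0.04977 hr


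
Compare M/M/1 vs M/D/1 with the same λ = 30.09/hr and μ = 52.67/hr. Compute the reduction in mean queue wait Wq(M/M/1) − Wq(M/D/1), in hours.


ρ = 30.09/52.67 = 0.5713
Wq(M/M/1) = ρ/(μ−λ) = 0.5713/22.58 = 0.02530 hr
Wq(M/D/1) = ρ/(2(μ−λ)) = 0.01265 hr
Savings = 0.02530 − 0.01265 = 0.01265 hr

Final: 0.01265 hr


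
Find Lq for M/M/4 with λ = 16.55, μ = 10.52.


a = λ/μ = 1.5732; ρ = a/4 = 0.3933
P₀ = 0.204907
Lq = P₀·a^c·ρ / (c!·(1−ρ)²) = 0.204907·6.12532·0.3933/(24·0.36809)
= 0.05588

Final: 0.05588


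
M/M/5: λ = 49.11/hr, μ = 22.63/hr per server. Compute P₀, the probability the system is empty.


a = λ/μ = 49.11/22.63 = 2.1701; ρ = a/c = 0.4340
Σ_{k=0}^{4} a^k/k! (terms k=0..4) = 1.00000 + 2.17013 + 2.35473 + 1.70335 + 0.92412 = 8.15233
Tail: a^5/(5!(1−ρ)) = 48.13122/(120·0.5660) = 0.70868
P₀ = 1/(8.15233 + 0.70868) = 1/8.86101 = 0.112854

Final: 0.112854


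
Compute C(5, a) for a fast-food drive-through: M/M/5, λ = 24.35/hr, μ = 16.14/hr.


a = λ/μ = 1.5087; ρ = a/5 = 0.3017
P₀ = 0.220840 (from M/M/c formula)
C(c,a) = [a^c/(c!(1−ρ))]·P₀ = [7.81587/(120·0.6983)]·0.220840
= 0.09328·0.220840 = 0.020599

Final: 0.020599


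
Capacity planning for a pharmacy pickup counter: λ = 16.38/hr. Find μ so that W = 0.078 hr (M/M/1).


W = 1/(μ−λ) ⇒ μ − λ = 1/W = 1/0.078 = 12.8205
μ = λ + 1/W = 16.38 + 12.8205 = 29.2005 per hr

Final: 29.2005 /hr


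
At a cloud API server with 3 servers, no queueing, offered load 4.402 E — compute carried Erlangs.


B(3,4.402) = 0.485087 (Erlang-B)
Carried load = a(1 − B) = 4.402·(1 − 0.485087) = 4.402·0.514913 = 2.2666 E

Final: 2.2666 Erlangs


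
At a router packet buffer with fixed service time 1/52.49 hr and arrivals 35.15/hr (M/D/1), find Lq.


ρ = 35.15/52.49 = 0.6697
M/D/1: Lq = ρ²/(2(1−ρ)) = 0.4484/(2·0.3303) = 0.67873

Final: 0.67873


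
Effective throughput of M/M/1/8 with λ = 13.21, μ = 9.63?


ρ = 1.3718; P_K = (1−ρ)ρ^8/(1−ρ^9) = 0.287737
λ_eff = λ(1 − P_K) = 13.21·(1 − 0.287737) = 13.21·0.712263 = 9.4090 /hr

Final: 9.4090 /hr


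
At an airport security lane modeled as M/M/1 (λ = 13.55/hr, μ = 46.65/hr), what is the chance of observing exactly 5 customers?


ρ = 13.55/46.65 = 0.2905
P_n = (1−ρ)·ρ^n = (1 − 0.2905)·0.2905^5 = 0.7095·0.002067 = 0.001467

Final: 0.001467


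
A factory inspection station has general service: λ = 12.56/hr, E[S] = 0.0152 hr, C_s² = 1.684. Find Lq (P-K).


ρ = λ·E[S] = 12.56·0.0152 = 0.1909
Lq = ρ²(1+C_s²)/(2(1−ρ)) = 0.03645·(1+1.684)/(2·0.8091)
= 0.03645·2.6840/1.6182 = 0.06045

Final: 0.06045


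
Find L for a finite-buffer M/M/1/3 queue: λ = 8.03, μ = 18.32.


ρ = 8.03/18.32 = 0.4383
L = ρ[1 − (K+1)ρ^K + Kρ^(K+1)] / [(1−ρ)(1−ρ^(K+1))]
Numerator: 0.4383·(1 − 4·0.084211 + 3·0.036911) = 0.339210
Denominator: (0.5617)·(0.963089) = 0.540949
L = 0.339210/0.540949 = 0.6271

Final: 0.6271


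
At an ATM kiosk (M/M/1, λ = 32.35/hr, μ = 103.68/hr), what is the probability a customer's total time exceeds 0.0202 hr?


W ~ Exponential(μ−λ) for M/M/1.
μ − λ = 103.68 − 32.35 = 71.3300
P(W > t) = e^{−(μ−λ)t} = e^{−1.4409} = 0.236723

Final: 0.236723


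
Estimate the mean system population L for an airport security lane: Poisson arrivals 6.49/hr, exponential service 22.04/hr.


ρ = λ/μ = 6.49/22.04 = 0.2945
L = ρ/(1−ρ) = 0.2945/(1 − 0.2945) = 0.2945/0.7055 = 0.4174

Final: 0.4174


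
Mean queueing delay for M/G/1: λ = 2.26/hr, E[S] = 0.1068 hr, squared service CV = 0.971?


ρ = λ·E[S] = 2.26·0.1068 = 0.2414
E[S²] = E[S]²(1+C_s²) = 0.1068²·(1+0.971) = 0.022482
Wq = λ·E[S²]/(2(1−ρ)) = 2.26·0.022482/(2·0.7586) = 0.03349 hr

Final: 0.03349 hr


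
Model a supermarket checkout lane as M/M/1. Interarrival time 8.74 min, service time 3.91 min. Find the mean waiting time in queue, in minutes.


λ = 60/8.74 = 6.8650 /hr
μ = 60/3.91 = 15.3453 /hr
ρ = λ/μ = 6.8650/15.3453 = 0.4474
Wq = ρ/(μ−λ) = 0.4474/(15.3453−6.8650) = 0.05275 hr
In minutes: 0.05275·60 = 3.165 min

Final: 3.165 min


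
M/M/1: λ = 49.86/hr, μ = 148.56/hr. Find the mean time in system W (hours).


W = 1/(μ−λ) = 1/(148.56 − 49.86) = 1/98.70 = 0.01013 hr

Final: 0.01013 hr


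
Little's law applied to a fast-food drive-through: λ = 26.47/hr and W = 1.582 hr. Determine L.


L = λW = 26.47·1.582 = 41.8755

Final: 41.8755


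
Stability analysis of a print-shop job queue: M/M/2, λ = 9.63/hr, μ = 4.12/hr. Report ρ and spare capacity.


Total capacity cμ = 2·4.12 = 8.24/hr
ρ = λ/(cμ) = 9.63/8.24 = 1.1687
Stable ⇔ ρ < 1: NO
Spare capacity = cμ − λ = 8.24 − 9.63 = -1.39/hr

Final: ρ = 1.1687; unstable; margin = -1.39/hr


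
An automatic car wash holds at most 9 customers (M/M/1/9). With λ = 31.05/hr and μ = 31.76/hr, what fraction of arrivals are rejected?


ρ = λ/μ = 31.05/31.76 = 0.9776
P_K = (1−ρ)ρ^K/(1−ρ^(K+1)) = (0.02236·0.815887)/(1 − 0.797648)
= 0.018239/0.202352 = 0.090136

Final: 0.090136


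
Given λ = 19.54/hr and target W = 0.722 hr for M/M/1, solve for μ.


W = 1/(μ−λ) ⇒ μ − λ = 1/W = 1/0.722 = 1.3850
μ = λ + 1/W = 19.54 + 1.3850 = 20.9250 per hr

Final: 20.9250 /hr


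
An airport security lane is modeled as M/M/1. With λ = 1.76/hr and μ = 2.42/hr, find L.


ρ = λ/μ = 1.76/2.42 = 0.7273
L = ρ/(1−ρ) = 0.7273/(1 − 0.7273) = 0.7273/0.2727 = 2.6667

Final: 2.6667


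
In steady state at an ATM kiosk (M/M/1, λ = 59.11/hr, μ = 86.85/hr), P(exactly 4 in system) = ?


ρ = 59.11/86.85 = 0.6806
P_n = (1−ρ)·ρ^n = (1 − 0.6806)·0.6806^4 = 0.3194·0.214568 = 0.068533

Final: 0.068533


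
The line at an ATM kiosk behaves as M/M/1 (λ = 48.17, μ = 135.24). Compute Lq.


ρ = 48.17/135.24 = 0.3562
Lq = ρ²/(1−ρ) = 0.1269/0.6438 = 0.1971

Final: 0.1971


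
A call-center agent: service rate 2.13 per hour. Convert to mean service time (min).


Mean service time = 1/μ = 1/2.13 hour = 0.46948 hour
In minutes: 0.46948 × 60 = 28.1690 min

Final: 28.1690 min


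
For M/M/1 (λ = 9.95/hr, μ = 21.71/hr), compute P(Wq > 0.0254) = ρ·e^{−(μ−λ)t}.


ρ = 9.95/21.71 = 0.4583
P(Wq > t) = ρ·e^{−(μ−λ)t} = 0.4583·e^{−0.2987}
= 0.4583·0.741779 = 0.339968

Final: 0.339968


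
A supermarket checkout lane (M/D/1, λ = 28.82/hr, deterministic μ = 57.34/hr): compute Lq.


ρ = 28.82/57.34 = 0.5026
M/D/1: Lq = ρ²/(2(1−ρ)) = 0.2526/(2·0.4974) = 0.25395

Final: 0.25395


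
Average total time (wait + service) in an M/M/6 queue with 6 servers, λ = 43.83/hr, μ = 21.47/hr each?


a = 2.0415; ρ = 0.3402; P₀ = 0.129622
Lq = P₀·a^c·ρ/(c!(1−ρ)²) = 0.01019
Wq = Lq/λ = 0.01019/43.83 = 0.0002324 hr
W = Wq + 1/μ = 0.0002324 + 0.04658 = 0.04681 hr

Final: 0.04681 hr


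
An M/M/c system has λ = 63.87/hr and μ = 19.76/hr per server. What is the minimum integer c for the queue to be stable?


Stability requires cμ > λ ⇔ c > λ/μ.
λ/μ = 63.87/19.76 = 3.2323
Minimum integer c = ⌊3.2323⌋ + 1 = 4
Check: 4·19.76 = 79.04 > 63.87, while 3·19.76 = 59.28 ≤ 63.87

Final: 4 servers


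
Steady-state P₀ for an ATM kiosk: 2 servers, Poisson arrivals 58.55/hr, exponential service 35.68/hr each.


a = λ/μ = 58.55/35.68 = 1.6410; ρ = a/c = 0.8205
Σ_{k=0}^{1} a^k/k! (terms k=0..1) = 1.00000 + 1.64098 = 2.64098
Tail: a^2/(2!(1−ρ)) = 2.69280/(2·0.1795) = 7.50032
P₀ = 1/(2.64098 + 7.50032) = 1/10.14130 = 0.098607

Final: 0.098607


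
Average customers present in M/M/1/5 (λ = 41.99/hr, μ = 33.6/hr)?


ρ = 41.99/33.6 = 1.2497
L = ρ[1 − (K+1)ρ^K + Kρ^(K+1)] / [(1−ρ)(1−ρ^(K+1))]
Numerator: 1.2497·(1 − 6·3.048126 + 5·3.809251) = 2.196347
Denominator: (-0.2497)·(-2.809251) = 0.701477
L = 2.196347/0.701477 = 3.1310

Final: 3.1310


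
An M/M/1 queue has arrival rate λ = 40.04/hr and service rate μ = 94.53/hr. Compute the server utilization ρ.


ρ = λ/μ = 40.04/94.53 = 0.4236

Final: 0.4236


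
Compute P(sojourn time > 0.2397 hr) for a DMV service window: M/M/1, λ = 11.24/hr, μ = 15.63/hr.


W ~ Exponential(μ−λ) for M/M/1.
μ − λ = 15.63 − 11.24 = 4.3900
P(W > t) = e^{−(μ−λ)t} = e^{−1.0523} = 0.349140

Final: 0.349140


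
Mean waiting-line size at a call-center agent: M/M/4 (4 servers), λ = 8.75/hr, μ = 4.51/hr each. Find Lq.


a = λ/μ = 1.9401; ρ = a/4 = 0.4850
P₀ = 0.139165
Lq = P₀·a^c·ρ / (c!·(1−ρ)²) = 0.139165·14.16857·0.4850/(24·0.26519)
= 0.15026

Final: 0.15026


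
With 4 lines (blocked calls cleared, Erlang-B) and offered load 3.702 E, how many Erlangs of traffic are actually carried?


B(4,3.702) = 0.281142 (Erlang-B)
Carried load = a(1 − B) = 3.702·(1 − 0.281142) = 3.702·0.718858 = 2.6612 E

Final: 2.6612 Erlangs


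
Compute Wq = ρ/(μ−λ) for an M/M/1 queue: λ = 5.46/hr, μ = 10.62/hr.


ρ = 5.46/10.62 = 0.5141
Wq = ρ/(μ−λ) = 0.5141/(10.62 − 5.46) = 0.5141/5.16 = 0.09964 hr

Final: 0.09964 hr


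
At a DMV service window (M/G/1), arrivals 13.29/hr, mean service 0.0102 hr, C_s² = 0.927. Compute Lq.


ρ = λ·E[S] = 13.29·0.0102 = 0.1356
Lq = ρ²(1+C_s²)/(2(1−ρ)) = 0.01838·(1+0.927)/(2·0.8644)
= 0.01838·1.9270/1.7289 = 0.02048

Final: 0.02048


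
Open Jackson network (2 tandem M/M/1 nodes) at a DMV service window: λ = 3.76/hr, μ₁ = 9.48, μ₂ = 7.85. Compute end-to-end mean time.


Each node sees arrival rate λ = 3.76/hr (tandem ⇒ throughput preserved).
W₁ = 1/(μ₁−λ) = 1/(9.48−3.76) = 0.17483 hr
W₂ = 1/(μ₂−λ) = 1/(7.85−3.76) = 0.24450 hr
W_total = W₁ + W₂ = 0.17483 + 0.24450 = 0.41932 hr

Final: 0.41932 hr


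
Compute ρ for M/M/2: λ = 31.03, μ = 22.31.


ρ = λ/(cμ) = 31.03/(2·22.31) = 31.03/44.62 = 0.6954

Final: 0.6954


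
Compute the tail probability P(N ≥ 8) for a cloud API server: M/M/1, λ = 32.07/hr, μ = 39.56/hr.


ρ = 32.07/39.56 = 0.8107
P(N ≥ n) = ρ^n = 0.8107^8 = 0.186527

Final: 0.186527


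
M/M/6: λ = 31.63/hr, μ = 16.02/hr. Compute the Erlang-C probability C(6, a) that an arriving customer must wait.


a = λ/μ = 1.9744; ρ = a/6 = 0.3291
P₀ = 0.138654 (from M/M/c formula)
C(c,a) = [a^c/(c!(1−ρ))]·P₀ = [59.24069/(720·0.6709)]·0.138654
= 0.12263·0.138654 = 0.017004

Final: 0.017004


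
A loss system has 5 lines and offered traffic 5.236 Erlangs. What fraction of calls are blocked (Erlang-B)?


B(c,a) = (a^c/c!) / Σ_{k=0}^{c} a^k/k!
a^5/5! = 32.795703
Σ terms (k=0..5): 1.00000 + 5.23600 + 13.70785 + 23.92476 + 31.31752 + 32.79570 = 107.981831
B = 32.795703/107.981831 = 0.303715

Final: 0.303715


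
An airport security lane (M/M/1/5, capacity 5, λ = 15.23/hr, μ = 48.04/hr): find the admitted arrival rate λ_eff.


ρ = 0.3170; P_K = (1−ρ)ρ^5/(1−ρ^6) = 0.002189
λ_eff = λ(1 − P_K) = 15.23·(1 − 0.002189) = 15.23·0.997811 = 15.1967 /hr

Final: 15.1967 /hr


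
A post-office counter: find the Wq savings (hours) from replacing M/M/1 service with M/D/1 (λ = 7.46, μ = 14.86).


ρ = 7.46/14.86 = 0.5020
Wq(M/M/1) = ρ/(μ−λ) = 0.5020/7.40 = 0.06784 hr
Wq(M/D/1) = ρ/(2(μ−λ)) = 0.03392 hr
Savings = 0.06784 − 0.03392 = 0.03392 hr

Final: 0.03392 hr


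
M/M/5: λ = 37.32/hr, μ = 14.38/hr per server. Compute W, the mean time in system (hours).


a = 2.5953; ρ = 0.5191; P₀ = 0.072429
Lq = P₀·a^c·ρ/(c!(1−ρ)²) = 0.15946
Wq = Lq/λ = 0.15946/37.32 = 0.004273 hr
W = Wq + 1/μ = 0.004273 + 0.06954 = 0.07381 hr

Final: 0.07381 hr


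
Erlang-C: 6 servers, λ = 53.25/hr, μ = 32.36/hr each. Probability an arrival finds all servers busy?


a = λ/μ = 1.6456; ρ = a/6 = 0.2743
P₀ = 0.192820 (from M/M/c formula)
C(c,a) = [a^c/(c!(1−ρ))]·P₀ = [19.85485/(720·0.7257)]·0.192820
= 0.03800·0.192820 = 0.007327

Final: 0.007327


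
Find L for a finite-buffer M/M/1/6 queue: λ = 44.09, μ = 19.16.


ρ = 44.09/19.16 = 2.3011
L = ρ[1 − (K+1)ρ^K + Kρ^(K+1)] / [(1−ρ)(1−ρ^(K+1))]
Numerator: 2.3011·(1 − 7·148.479865 + 6·341.674178) = 2328.039474
Denominator: (-1.3011)·(-340.674178) = 443.267602
L = 2328.039474/443.267602 = 5.2520

Final: 5.2520


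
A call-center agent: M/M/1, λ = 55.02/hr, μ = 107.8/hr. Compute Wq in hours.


ρ = 55.02/107.8 = 0.5104
Wq = ρ/(μ−λ) = 0.5104/(107.8 − 55.02) = 0.5104/52.78 = 0.009670 hr

Final: 0.009670 hr


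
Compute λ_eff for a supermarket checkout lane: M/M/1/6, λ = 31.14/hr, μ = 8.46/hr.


ρ = 3.6809; P_K = (1−ρ)ρ^6/(1−ρ^7) = 0.728403
λ_eff = λ(1 − P_K) = 31.14·(1 − 0.728403) = 31.14·0.271597 = 8.4575 /hr

Final: 8.4575 /hr


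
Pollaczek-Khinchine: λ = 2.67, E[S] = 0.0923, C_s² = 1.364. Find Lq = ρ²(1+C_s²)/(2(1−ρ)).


ρ = λ·E[S] = 2.67·0.0923 = 0.2464
Lq = ρ²(1+C_s²)/(2(1−ρ)) = 0.06073·(1+1.364)/(2·0.7536)
= 0.06073·2.3640/1.5071 = 0.09526

Final: 0.09526


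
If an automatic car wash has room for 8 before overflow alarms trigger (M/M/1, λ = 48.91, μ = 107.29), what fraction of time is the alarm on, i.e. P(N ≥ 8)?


ρ = 48.91/107.29 = 0.4559
P(N ≥ n) = ρ^n = 0.4559^8 = 0.001865

Final: 0.001865


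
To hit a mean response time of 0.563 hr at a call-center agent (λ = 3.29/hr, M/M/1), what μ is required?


W = 1/(μ−λ) ⇒ μ − λ = 1/W = 1/0.563 = 1.7762
μ = λ + 1/W = 3.29 + 1.7762 = 5.0662 per hr

Final: 5.0662 /hr


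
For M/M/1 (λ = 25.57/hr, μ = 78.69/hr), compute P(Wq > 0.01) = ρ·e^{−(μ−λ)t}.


ρ = 25.57/78.69 = 0.3249
P(Wq > t) = ρ·e^{−(μ−λ)t} = 0.3249·e^{−0.5312}
= 0.3249·0.587899 = 0.191035

Final: 0.191035


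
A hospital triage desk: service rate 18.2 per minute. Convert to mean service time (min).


Mean service time = 1/μ = 1/18.2 minute = 0.05495 minute
In minutes: 0.05495 × 1 = 0.05495 min

Final: 0.05495 min


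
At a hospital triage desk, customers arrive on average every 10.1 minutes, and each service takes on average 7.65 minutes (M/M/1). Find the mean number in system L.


λ = 60/10.1 = 5.9406 /hr
μ = 60/7.65 = 7.8431 /hr
ρ = λ/μ = 5.9406/7.8431 = 0.7574
L = ρ/(1−ρ) = 0.7574/0.2426 = 3.1224

Final: 3.1224


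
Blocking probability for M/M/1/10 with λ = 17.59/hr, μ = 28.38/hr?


ρ = λ/μ = 17.59/28.38 = 0.6198
P_K = (1−ρ)ρ^K/(1−ρ^(K+1)) = (0.3802·0.008366)/(1 − 0.005185)
= 0.003181/0.994815 = 0.003197

Final: 0.003197


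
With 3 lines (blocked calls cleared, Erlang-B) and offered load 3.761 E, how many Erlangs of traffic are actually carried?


B(3,3.761) = 0.428336 (Erlang-B)
Carried load = a(1 − B) = 3.761·(1 − 0.428336) = 3.761·0.571664 = 2.1500 E

Final: 2.1500 Erlangs


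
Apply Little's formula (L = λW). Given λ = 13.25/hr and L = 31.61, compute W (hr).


W = L/λ = 31.61/13.25 = 2.3857 hr

Final: 2.3857 hr


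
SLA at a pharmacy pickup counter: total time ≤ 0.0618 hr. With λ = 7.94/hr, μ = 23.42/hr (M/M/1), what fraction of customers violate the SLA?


W ~ Exponential(μ−λ) for M/M/1.
μ − λ = 23.42 − 7.94 = 15.4800
P(W > t) = e^{−(μ−λ)t} = e^{−0.9567} = 0.384172

Final: 0.384172


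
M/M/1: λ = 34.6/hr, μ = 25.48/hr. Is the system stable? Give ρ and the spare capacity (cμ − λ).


Total capacity cμ = 1·25.48 = 25.48/hr
ρ = λ/(cμ) = 34.6/25.48 = 1.3579
Stable ⇔ ρ < 1: NO
Spare capacity = cμ − λ = 25.48 − 34.6 = -9.12/hr

Final: ρ = 1.3579; unstable; margin = -9.12/hr


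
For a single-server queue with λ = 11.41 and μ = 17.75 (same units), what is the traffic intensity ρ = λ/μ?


ρ = λ/μ = 11.41/17.75 = 0.6428

Final: 0.6428


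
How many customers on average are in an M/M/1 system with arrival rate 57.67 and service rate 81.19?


ρ = λ/μ = 57.67/81.19 = 0.7103
L = ρ/(1−ρ) = 0.7103/(1 − 0.7103) = 0.7103/0.2897 = 2.4520

Final: 2.4520


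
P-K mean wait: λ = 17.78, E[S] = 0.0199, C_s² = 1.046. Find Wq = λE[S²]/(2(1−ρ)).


ρ = λ·E[S] = 17.78·0.0199 = 0.3538
E[S²] = E[S]²(1+C_s²) = 0.0199²·(1+1.046) = 0.0008102
Wq = λ·E[S²]/(2(1−ρ)) = 17.78·0.0008102/(2·0.6462) = 0.01115 hr

Final: 0.01115 hr


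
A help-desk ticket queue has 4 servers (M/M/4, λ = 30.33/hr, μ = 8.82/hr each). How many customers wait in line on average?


a = λ/μ = 3.4388; ρ = a/4 = 0.8597
P₀ = 0.017049
Lq = P₀·a^c·ρ / (c!·(1−ρ)²) = 0.017049·139.83481·0.8597/(24·0.01969)
= 4.33797

Final: 4.33797


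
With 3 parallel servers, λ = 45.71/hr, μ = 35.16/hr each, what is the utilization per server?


ρ = λ/(cμ) = 45.71/(3·35.16) = 45.71/105.48 = 0.4334

Final: 0.4334


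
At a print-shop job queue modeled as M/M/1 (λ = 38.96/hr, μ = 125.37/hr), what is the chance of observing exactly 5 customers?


ρ = 38.96/125.37 = 0.3108
P_n = (1−ρ)·ρ^n = (1 − 0.3108)·0.3108^5 = 0.6892·0.002898 = 0.001998

Final: 0.001998


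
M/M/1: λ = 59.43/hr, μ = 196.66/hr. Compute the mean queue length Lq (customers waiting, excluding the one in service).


ρ = 59.43/196.66 = 0.3022
Lq = ρ²/(1−ρ) = 0.09132/0.6978 = 0.1309

Final: 0.1309


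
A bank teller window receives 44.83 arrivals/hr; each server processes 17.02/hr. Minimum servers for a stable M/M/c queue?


Stability requires cμ > λ ⇔ c > λ/μ.
λ/μ = 44.83/17.02 = 2.6340
Minimum integer c = ⌊2.6340⌋ + 1 = 3
Check: 3·17.02 = 51.06 > 44.83, while 2·17.02 = 34.04 ≤ 44.83

Final: 3 servers


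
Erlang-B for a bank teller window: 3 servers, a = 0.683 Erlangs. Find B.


B(c,a) = (a^c/c!) / Σ_{k=0}^{c} a^k/k!
a^3/3! = 0.053102
Σ terms (k=0..3): 1.00000 + 0.68300 + 0.23324 + 0.05310 = 1.969346
B = 0.053102/1.969346 = 0.026964

Final: 0.026964


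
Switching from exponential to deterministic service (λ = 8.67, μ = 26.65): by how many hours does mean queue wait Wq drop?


ρ = 8.67/26.65 = 0.3253
Wq(M/M/1) = ρ/(μ−λ) = 0.3253/17.98 = 0.01809 hr
Wq(M/D/1) = ρ/(2(μ−λ)) = 0.009047 hr
Savings = 0.01809 − 0.009047 = 0.009047 hr

Final: 0.009047 hr


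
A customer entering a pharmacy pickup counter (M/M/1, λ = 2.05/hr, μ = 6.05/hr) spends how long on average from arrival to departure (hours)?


W = 1/(μ−λ) = 1/(6.05 − 2.05) = 1/4.00 = 0.2500 hr

Final: 0.2500 hr


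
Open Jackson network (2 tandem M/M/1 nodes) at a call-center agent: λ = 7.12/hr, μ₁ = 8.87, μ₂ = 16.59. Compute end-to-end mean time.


Each node sees arrival rate λ = 7.12/hr (tandem ⇒ throughput preserved).
W₁ = 1/(μ₁−λ) = 1/(8.87−7.12) = 0.57143 hr
W₂ = 1/(μ₂−λ) = 1/(16.59−7.12) = 0.10560 hr
W_total = W₁ + W₂ = 0.57143 + 0.10560 = 0.67703 hr

Final: 0.67703 hr


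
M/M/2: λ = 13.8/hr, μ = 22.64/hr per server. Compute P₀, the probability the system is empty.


a = λ/μ = 13.8/22.64 = 0.6095; ρ = a/c = 0.3048
Σ_{k=0}^{1} a^k/k! (terms k=0..1) = 1.00000 + 0.60954 = 1.60954
Tail: a^2/(2!(1−ρ)) = 0.37154/(2·0.6952) = 0.26721
P₀ = 1/(1.60954 + 0.26721) = 1/1.87675 = 0.532837

Final: 0.532837


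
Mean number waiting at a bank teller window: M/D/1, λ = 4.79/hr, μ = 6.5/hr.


ρ = 4.79/6.5 = 0.7369
M/D/1: Lq = ρ²/(2(1−ρ)) = 0.5431/(2·0.2631) = 1.03212

Final: 1.03212


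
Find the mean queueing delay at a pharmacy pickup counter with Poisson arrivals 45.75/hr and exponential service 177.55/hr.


ρ = 45.75/177.55 = 0.2577
Wq = ρ/(μ−λ) = 0.2577/(177.55 − 45.75) = 0.2577/131.80 = 0.001955 hr

Final: 0.001955 hr


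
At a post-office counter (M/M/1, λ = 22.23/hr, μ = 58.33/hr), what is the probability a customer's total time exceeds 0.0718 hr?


W ~ Exponential(μ−λ) for M/M/1.
μ − λ = 58.33 − 22.23 = 36.1000
P(W > t) = e^{−(μ−λ)t} = e^{−2.5920} = 0.074872

Final: 0.074872


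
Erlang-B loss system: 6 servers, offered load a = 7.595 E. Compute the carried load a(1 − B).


B(6,7.595) = 0.367053 (Erlang-B)
Carried load = a(1 − B) = 7.595·(1 − 0.367053) = 7.595·0.632947 = 4.8072 E

Final: 4.8072 Erlangs


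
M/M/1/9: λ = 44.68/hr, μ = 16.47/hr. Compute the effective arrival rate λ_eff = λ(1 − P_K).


ρ = 2.7128; P_K = (1−ρ)ρ^9/(1−ρ^10) = 0.631408
λ_eff = λ(1 − P_K) = 44.68·(1 − 0.631408) = 44.68·0.368592 = 16.4687 /hr

Final: 16.4687 /hr


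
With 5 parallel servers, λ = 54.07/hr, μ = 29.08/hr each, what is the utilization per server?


ρ = λ/(cμ) = 54.07/(5·29.08) = 54.07/145.40 = 0.3719

Final: 0.3719


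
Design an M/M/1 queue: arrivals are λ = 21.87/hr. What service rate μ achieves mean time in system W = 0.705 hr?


W = 1/(μ−λ) ⇒ μ − λ = 1/W = 1/0.705 = 1.4184
μ = λ + 1/W = 21.87 + 1.4184 = 23.2884 per hr

Final: 23.2884 /hr


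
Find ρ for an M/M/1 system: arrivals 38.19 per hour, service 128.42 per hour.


ρ = λ/μ = 38.19/128.42 = 0.2974

Final: 0.2974


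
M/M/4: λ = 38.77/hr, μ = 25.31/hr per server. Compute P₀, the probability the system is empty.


a = λ/μ = 38.77/25.31 = 1.5318; ρ = a/c = 0.3830
Σ_{k=0}^{3} a^k/k! (terms k=0..3) = 1.00000 + 1.53181 + 1.17321 + 0.59905 = 4.30407
Tail: a^4/(4!(1−ρ)) = 5.50573/(24·0.6170) = 0.37178
P₀ = 1/(4.30407 + 0.37178) = 1/4.67584 = 0.213865

Final: 0.213865


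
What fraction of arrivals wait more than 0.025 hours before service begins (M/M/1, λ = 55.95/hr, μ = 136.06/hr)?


ρ = 55.95/136.06 = 0.4112
P(Wq > t) = ρ·e^{−(μ−λ)t} = 0.4112·e^{−2.0028}
= 0.4112·0.134964 = 0.055499

Final: 0.055499


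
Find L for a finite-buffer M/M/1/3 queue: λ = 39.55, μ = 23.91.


ρ = 39.55/23.91 = 1.6541
L = ρ[1 − (K+1)ρ^K + Kρ^(K+1)] / [(1−ρ)(1−ρ^(K+1))]
Numerator: 1.6541·(1 − 4·4.525856 + 3·7.486307) = 8.858634
Denominator: (-0.6541)·(-6.486307) = 4.242821
L = 8.858634/4.242821 = 2.0879

Final: 2.0879


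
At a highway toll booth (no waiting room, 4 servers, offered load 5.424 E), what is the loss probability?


B(c,a) = (a^c/c!) / Σ_{k=0}^{c} a^k/k!
a^4/4! = 36.063467
Σ terms (k=0..4): 1.00000 + 5.42400 + 14.70989 + 26.59548 + 36.06347 = 83.792833
B = 36.063467/83.792833 = 0.430388

Final: 0.430388


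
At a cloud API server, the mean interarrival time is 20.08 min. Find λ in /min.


λ = 1/(interarrival time) in consistent units.
1 minute = 1 min, so λ = 1/20.08 = 0.04980 per minute

Final: 0.04980 /min


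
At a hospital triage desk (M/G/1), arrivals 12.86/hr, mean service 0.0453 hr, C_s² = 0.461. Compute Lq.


ρ = λ·E[S] = 12.86·0.0453 = 0.5826
Lq = ρ²(1+C_s²)/(2(1−ρ)) = 0.3394·(1+0.461)/(2·0.4174)
= 0.3394·1.4610/0.8349 = 0.59389

Final: 0.59389


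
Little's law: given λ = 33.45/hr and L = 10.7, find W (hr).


W = L/λ = 10.7/33.45 = 0.3199 hr

Final: 0.3199 hr


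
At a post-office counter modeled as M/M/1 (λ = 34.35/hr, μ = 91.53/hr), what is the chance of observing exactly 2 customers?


ρ = 34.35/91.53 = 0.3753
P_n = (1−ρ)·ρ^n = (1 − 0.3753)·0.3753^2 = 0.6247·0.140840 = 0.087985

Final: 0.087985


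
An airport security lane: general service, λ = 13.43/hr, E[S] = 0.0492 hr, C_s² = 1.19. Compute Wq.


ρ = λ·E[S] = 13.43·0.0492 = 0.6608
E[S²] = E[S]²(1+C_s²) = 0.0492²·(1+1.19) = 0.005301
Wq = λ·E[S²]/(2(1−ρ)) = 13.43·0.005301/(2·0.3392) = 0.10493 hr

Final: 0.10493 hr


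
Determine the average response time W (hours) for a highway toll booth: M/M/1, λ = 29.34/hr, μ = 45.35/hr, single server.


W = 1/(μ−λ) = 1/(45.35 − 29.34) = 1/16.01 = 0.06246 hr

Final: 0.06246 hr


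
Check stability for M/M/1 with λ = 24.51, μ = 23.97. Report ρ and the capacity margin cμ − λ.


Total capacity cμ = 1·23.97 = 23.97/hr
ρ = λ/(cμ) = 24.51/23.97 = 1.0225
Stable ⇔ ρ < 1: NO
Spare capacity = cμ − λ = 23.97 − 24.51 = -0.54/hr

Final: ρ = 1.0225; unstable; margin = -0.54/hr


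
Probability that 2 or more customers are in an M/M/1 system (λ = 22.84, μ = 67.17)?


ρ = 22.84/67.17 = 0.3400
P(N ≥ n) = ρ^n = 0.3400^2 = 0.115622

Final: 0.115622


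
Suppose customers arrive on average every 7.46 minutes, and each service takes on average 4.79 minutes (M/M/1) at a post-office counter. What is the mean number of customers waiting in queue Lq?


λ = 60/7.46 = 8.0429 /hr
μ = 60/4.79 = 12.5261 /hr
ρ = λ/μ = 8.0429/12.5261 = 0.6421
Lq = ρ²/(1−ρ) = 0.4123/0.3579 = 1.1519

Final: 1.1519


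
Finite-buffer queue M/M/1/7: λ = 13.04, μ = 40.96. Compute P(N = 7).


ρ = λ/μ = 13.04/40.96 = 0.3184
P_K = (1−ρ)ρ^K/(1−ρ^(K+1)) = (0.6816·0.0003315)/(1 − 0.0001055)
= 0.0002259/0.999894 = 0.0002260

Final: 0.0002260


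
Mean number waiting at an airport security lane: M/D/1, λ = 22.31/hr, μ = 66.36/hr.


ρ = 22.31/66.36 = 0.3362
M/D/1: Lq = ρ²/(2(1−ρ)) = 0.1130/(2·0.6638) = 0.08514

Final: 0.08514


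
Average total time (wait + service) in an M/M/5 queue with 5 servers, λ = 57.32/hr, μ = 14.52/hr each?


a = 3.9477; ρ = 0.7895; P₀ = 0.014070
Lq = P₀·a^c·ρ/(c!(1−ρ)²) = 2.00360
Wq = Lq/λ = 2.00360/57.32 = 0.03495 hr
W = Wq + 1/μ = 0.03495 + 0.06887 = 0.10383 hr

Final: 0.10383 hr


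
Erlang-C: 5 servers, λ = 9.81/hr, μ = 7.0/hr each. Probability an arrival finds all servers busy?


a = λ/μ = 1.4014; ρ = a/5 = 0.2803
P₀ = 0.245974 (from M/M/c formula)
C(c,a) = [a^c/(c!(1−ρ))]·P₀ = [5.40574/(120·0.7197)]·0.245974
= 0.06259·0.245974 = 0.015396

Final: 0.015396


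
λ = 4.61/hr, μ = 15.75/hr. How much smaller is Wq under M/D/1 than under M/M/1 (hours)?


ρ = 4.61/15.75 = 0.2927
Wq(M/M/1) = ρ/(μ−λ) = 0.2927/11.14 = 0.02627 hr
Wq(M/D/1) = ρ/(2(μ−λ)) = 0.01314 hr
Savings = 0.02627 − 0.01314 = 0.01314 hr

Final: 0.01314 hr


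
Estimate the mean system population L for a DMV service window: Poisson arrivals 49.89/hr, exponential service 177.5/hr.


ρ = λ/μ = 49.89/177.5 = 0.2811
L = ρ/(1−ρ) = 0.2811/(1 − 0.2811) = 0.2811/0.7189 = 0.3910

Final: 0.3910


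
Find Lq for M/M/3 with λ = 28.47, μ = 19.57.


a = λ/μ = 1.4548; ρ = a/3 = 0.4849
P₀ = 0.221768
Lq = P₀·a^c·ρ / (c!·(1−ρ)²) = 0.221768·3.07886·0.4849/(6·0.26530)
= 0.20800

Final: 0.20800


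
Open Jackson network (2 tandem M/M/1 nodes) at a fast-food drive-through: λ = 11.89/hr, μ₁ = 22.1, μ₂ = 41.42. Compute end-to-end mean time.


Each node sees arrival rate λ = 11.89/hr (tandem ⇒ throughput preserved).
W₁ = 1/(μ₁−λ) = 1/(22.1−11.89) = 0.09794 hr
W₂ = 1/(μ₂−λ) = 1/(41.42−11.89) = 0.03386 hr
W_total = W₁ + W₂ = 0.09794 + 0.03386 = 0.13181 hr

Final: 0.13181 hr


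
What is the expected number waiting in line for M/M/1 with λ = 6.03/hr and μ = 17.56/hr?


ρ = 6.03/17.56 = 0.3434
Lq = ρ²/(1−ρ) = 0.1179/0.6566 = 0.1796

Final: 0.1796


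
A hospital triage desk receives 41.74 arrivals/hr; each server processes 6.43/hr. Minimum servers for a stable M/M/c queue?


Stability requires cμ > λ ⇔ c > λ/μ.
λ/μ = 41.74/6.43 = 6.4914
Minimum integer c = ⌊6.4914⌋ + 1 = 7
Check: 7·6.43 = 45.01 > 41.74, while 6·6.43 = 38.58 ≤ 41.74

Final: 7 servers


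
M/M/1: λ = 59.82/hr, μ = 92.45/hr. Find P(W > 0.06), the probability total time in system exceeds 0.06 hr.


W ~ Exponential(μ−λ) for M/M/1.
μ − λ = 92.45 − 59.82 = 32.6300
P(W > t) = e^{−(μ−λ)t} = e^{−1.9578} = 0.141169

Final: 0.141169


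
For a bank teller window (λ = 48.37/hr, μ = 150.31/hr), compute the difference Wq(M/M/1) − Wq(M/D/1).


ρ = 48.37/150.31 = 0.3218
Wq(M/M/1) = ρ/(μ−λ) = 0.3218/101.94 = 0.003157 hr
Wq(M/D/1) = ρ/(2(μ−λ)) = 0.001578 hr
Savings = 0.003157 − 0.001578 = 0.001578 hr

Final: 0.001578 hr


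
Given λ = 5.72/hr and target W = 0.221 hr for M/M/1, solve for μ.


W = 1/(μ−λ) ⇒ μ − λ = 1/W = 1/0.221 = 4.5249
μ = λ + 1/W = 5.72 + 4.5249 = 10.2449 per hr

Final: 10.2449 /hr


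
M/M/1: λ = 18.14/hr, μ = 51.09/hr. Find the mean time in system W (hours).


W = 1/(μ−λ) = 1/(51.09 − 18.14) = 1/32.95 = 0.03035 hr

Final: 0.03035 hr


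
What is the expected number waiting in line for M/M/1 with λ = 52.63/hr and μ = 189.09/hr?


ρ = 52.63/189.09 = 0.2783
Lq = ρ²/(1−ρ) = 0.07747/0.7217 = 0.1073

Final: 0.1073


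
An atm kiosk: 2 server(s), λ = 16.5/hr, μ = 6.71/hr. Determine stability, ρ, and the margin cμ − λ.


Total capacity cμ = 2·6.71 = 13.42/hr
ρ = λ/(cμ) = 16.5/13.42 = 1.2295
Stable ⇔ ρ < 1: NO
Spare capacity = cμ − λ = 13.42 − 16.5 = -3.08/hr

Final: ρ = 1.2295; unstable; margin = -3.08/hr


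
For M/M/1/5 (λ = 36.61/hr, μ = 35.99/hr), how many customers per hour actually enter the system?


ρ = 1.0172; P_K = (1−ρ)ρ^5/(1−ρ^6) = 0.173864
λ_eff = λ(1 − P_K) = 36.61·(1 − 0.173864) = 36.61·0.826136 = 30.2449 /hr

Final: 30.2449 /hr


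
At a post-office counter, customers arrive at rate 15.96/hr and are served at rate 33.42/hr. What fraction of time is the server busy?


ρ = λ/μ = 15.96/33.42 = 0.4776

Final: 0.4776


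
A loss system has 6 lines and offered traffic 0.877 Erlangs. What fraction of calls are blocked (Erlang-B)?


B(c,a) = (a^c/c!) / Σ_{k=0}^{c} a^k/k!
a^6/6! = 0.0006319
Σ terms (k=0..6): 1.00000 + 0.87700 + 0.38456 + 0.11242 + 0.02465 + 0.004323 + 0.0006319 = 2.403589
B = 0.0006319/2.403589 = 0.0002629

Final: 0.0002629


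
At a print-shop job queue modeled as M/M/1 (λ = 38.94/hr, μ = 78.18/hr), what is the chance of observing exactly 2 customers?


ρ = 38.94/78.18 = 0.4981
P_n = (1−ρ)·ρ^n = (1 − 0.4981)·0.4981^2 = 0.5019·0.248085 = 0.124519

Final: 0.124519


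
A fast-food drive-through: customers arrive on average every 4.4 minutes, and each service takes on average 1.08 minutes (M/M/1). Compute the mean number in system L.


λ = 60/4.4 = 13.6364 /hr
μ = 60/1.08 = 55.5556 /hr
ρ = λ/μ = 13.6364/55.5556 = 0.2455
L = ρ/(1−ρ) = 0.2455/0.7545 = 0.3253

Final: 0.3253


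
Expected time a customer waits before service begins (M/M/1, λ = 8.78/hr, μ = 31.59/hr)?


ρ = 8.78/31.59 = 0.2779
Wq = ρ/(μ−λ) = 0.2779/(31.59 − 8.78) = 0.2779/22.81 = 0.01218 hr

Final: 0.01218 hr


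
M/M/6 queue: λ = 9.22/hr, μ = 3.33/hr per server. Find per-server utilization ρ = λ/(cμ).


ρ = λ/(cμ) = 9.22/(6·3.33) = 9.22/19.98 = 0.4615

Final: 0.4615


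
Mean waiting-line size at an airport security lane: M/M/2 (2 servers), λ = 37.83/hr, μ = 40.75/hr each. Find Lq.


a = λ/μ = 0.9283; ρ = a/2 = 0.4642
P₀ = 0.365960
Lq = P₀·a^c·ρ / (c!·(1−ρ)²) = 0.365960·0.86182·0.4642/(2·0.28711)
= 0.25495

Final: 0.25495


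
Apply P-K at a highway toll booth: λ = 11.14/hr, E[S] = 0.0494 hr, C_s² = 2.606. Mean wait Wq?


ρ = λ·E[S] = 11.14·0.0494 = 0.5503
E[S²] = E[S]²(1+C_s²) = 0.0494²·(1+2.606) = 0.008800
Wq = λ·E[S²]/(2(1−ρ)) = 11.14·0.008800/(2·0.4497) = 0.10900 hr

Final: 0.10900 hr


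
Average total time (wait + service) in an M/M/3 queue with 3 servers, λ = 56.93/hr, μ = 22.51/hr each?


a = 2.5291; ρ = 0.8430; P₀ = 0.041834
Lq = P₀·a^c·ρ/(c!(1−ρ)²) = 3.85926
Wq = Lq/λ = 3.85926/56.93 = 0.06779 hr
W = Wq + 1/μ = 0.06779 + 0.04442 = 0.11221 hr

Final: 0.11221 hr
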